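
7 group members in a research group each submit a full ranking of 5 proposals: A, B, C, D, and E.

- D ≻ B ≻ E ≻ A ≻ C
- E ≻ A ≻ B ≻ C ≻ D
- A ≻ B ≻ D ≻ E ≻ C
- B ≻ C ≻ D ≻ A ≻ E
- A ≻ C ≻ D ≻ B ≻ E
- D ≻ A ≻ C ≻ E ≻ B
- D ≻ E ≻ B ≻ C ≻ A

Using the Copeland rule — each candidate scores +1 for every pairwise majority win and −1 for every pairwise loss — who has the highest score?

D

Pairwise results:
  A vs B: A wins 4–3.
  A vs C: A wins 5–2.
  A vs D: D wins 4–3.
  A vs E: A wins 4–3.
  B vs C: B wins 5–2.
  B vs D: D wins 4–3.
  B vs E: B wins 4–3.
  C vs D: D wins 4–3.
  C vs E: E wins 4–3.
  D vs E: D wins 6–1.
Copeland scores (wins − losses):
  A: 3 − 1 = 2
  B: 2 − 2 = 0
  C: 0 − 4 = -4
  D: 4 − 0 = 4
  E: 1 − 3 = -2
D has the best Copeland score.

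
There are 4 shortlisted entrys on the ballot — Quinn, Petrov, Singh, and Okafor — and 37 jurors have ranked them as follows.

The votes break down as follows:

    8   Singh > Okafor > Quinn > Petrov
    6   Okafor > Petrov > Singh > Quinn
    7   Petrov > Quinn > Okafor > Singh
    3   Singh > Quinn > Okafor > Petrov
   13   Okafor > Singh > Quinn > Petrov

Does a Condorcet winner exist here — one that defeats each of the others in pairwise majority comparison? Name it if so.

Okafor

Head-to-head results (37 voters total):
Quinn vs Petrov: Quinn wins 24–13.
Quinn vs Singh: Singh wins 30–7.
Quinn vs Okafor: Okafor wins 27–10.
Petrov vs Singh: Singh wins 24–13.
Petrov vs Okafor: Okafor wins 30–7.
Singh vs Okafor: Okafor wins 26–11.
Okafor beats each rival — Quinn (27–10), Petrov (30–7), Singh (26–11) — so Okafor is the Condorcet winner.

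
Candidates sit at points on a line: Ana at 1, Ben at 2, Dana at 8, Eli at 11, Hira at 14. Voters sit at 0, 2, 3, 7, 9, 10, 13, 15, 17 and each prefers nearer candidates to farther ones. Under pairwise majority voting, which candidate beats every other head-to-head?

With single-peaked preferences on a line, the Condorcet winner is the candidate closest to the median voter.
The median voter (position 9) is closest to Dana at 8.
Check: Dana vs Eli — voters closer to Dana: 5 of 9.

Dana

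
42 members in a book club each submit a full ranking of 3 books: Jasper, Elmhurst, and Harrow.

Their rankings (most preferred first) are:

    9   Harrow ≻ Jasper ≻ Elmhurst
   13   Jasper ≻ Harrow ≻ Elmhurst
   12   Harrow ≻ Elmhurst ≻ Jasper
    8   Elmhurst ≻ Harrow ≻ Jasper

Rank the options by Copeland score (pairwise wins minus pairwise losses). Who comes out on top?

Harrow

Pairwise results:
  Jasper vs Elmhurst: Jasper wins 22–20.
  Jasper vs Harrow: Harrow wins 29–13.
  Elmhurst vs Harrow: Harrow wins 34–8.
Copeland scores (wins − losses):
  Jasper: 1 − 1 = 0
  Elmhurst: 0 − 2 = -2
  Harrow: 2 − 0 = 2
Harrow has the best Copeland score.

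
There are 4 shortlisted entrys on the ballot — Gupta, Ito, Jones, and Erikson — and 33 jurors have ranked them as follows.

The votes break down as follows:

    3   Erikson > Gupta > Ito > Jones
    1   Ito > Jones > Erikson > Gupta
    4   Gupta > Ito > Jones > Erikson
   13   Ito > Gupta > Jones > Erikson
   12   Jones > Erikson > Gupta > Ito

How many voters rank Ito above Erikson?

18

Ballots ranking Ito above Erikson: 1+4+13 = 18.
Ballots ranking Erikson above Ito: 3+12 = 15.
So 18 of 33 voters prefer Ito to Erikson.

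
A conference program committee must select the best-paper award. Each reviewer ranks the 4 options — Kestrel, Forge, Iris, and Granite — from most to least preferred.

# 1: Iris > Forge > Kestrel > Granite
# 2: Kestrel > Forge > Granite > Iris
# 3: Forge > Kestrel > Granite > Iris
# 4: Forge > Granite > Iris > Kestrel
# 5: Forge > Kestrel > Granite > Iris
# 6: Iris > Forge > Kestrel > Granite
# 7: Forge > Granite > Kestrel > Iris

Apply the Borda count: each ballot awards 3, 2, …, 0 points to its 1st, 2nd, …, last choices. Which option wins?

Borda scores:
  Kestrel: 1 + 3 + 2 + 0 + 2 + 1 + 1 = 10
  Forge: 2 + 2 + 3 + 3 + 3 + 2 + 3 = 18
  Iris: 3 + 0 + 0 + 1 + 0 + 3 + 0 = 7
  Granite: 0 + 1 + 1 + 2 + 1 + 0 + 2 = 7
Forge has the highest total.

Forge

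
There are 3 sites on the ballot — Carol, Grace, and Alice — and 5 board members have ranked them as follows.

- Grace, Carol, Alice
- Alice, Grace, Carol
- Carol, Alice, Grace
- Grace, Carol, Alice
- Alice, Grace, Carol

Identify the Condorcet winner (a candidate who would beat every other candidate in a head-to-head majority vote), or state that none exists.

None — there is no Condorcet winner

Head-to-head results (5 voters total):
Carol vs Grace: Grace wins 4–1.
Carol vs Alice: Carol wins 3–2.
Grace vs Alice: Alice wins 3–2.
No candidate beats all others: Carol beats Alice beats Grace beats Carol, a majority cycle.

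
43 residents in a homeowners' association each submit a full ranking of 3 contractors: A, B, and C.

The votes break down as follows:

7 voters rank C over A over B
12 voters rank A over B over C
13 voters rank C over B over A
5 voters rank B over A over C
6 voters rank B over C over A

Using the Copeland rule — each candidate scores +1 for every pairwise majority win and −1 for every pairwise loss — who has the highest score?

Pairwise results:
  A vs B: B wins 24–19.
  A vs C: C wins 26–17.
  B vs C: B wins 23–20.
Copeland scores (wins − losses):
  A: 0 − 2 = -2
  B: 2 − 0 = 2
  C: 1 − 1 = 0
B has the best Copeland score.

B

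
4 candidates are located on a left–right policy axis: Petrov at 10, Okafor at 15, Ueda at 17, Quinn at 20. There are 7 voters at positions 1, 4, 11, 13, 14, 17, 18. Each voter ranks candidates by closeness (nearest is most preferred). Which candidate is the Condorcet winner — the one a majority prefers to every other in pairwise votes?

With single-peaked preferences on a line, the Condorcet winner is the candidate closest to the median voter.
The median voter (position 13) is closest to Okafor at 15.
Check: Okafor vs Quinn — voters closer to Okafor: 6 of 7.

Okafor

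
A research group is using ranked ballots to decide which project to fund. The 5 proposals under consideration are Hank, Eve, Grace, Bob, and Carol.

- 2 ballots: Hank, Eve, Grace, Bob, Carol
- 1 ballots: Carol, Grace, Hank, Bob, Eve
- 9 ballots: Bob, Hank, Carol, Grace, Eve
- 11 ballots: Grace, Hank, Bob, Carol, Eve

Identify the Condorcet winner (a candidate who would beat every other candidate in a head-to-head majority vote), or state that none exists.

Head-to-head results (23 voters total):
Hank vs Eve: Hank wins 23–0.
Hank vs Grace: Grace wins 12–11.
Hank vs Bob: Hank wins 14–9.
Hank vs Carol: Hank wins 22–1.
Eve vs Grace: Grace wins 21–2.
Eve vs Bob: Bob wins 21–2.
Eve vs Carol: Carol wins 21–2.
Grace vs Bob: Grace wins 14–9.
Grace vs Carol: Grace wins 13–10.
Bob vs Carol: Bob wins 22–1.
Grace beats each rival — Hank (12–11), Eve (21–2), Bob (14–9), Carol (13–10) — so Grace is the Condorcet winner.

Grace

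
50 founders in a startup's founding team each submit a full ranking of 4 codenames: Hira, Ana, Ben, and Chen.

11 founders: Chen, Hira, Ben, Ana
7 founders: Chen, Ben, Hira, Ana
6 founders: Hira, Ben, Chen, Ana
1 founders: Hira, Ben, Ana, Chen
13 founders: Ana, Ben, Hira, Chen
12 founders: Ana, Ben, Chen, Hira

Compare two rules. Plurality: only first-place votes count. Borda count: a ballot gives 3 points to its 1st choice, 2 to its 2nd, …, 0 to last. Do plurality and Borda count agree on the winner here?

No

Plurality first-place counts: Hira 7, Ana 25, Ben 0, Chen 18 → Ana.
Borda totals: Hira 63, Ana 76, Ben 89, Chen 72 → Ben.
The two rules disagree: plurality picks Ana, Borda picks Ben.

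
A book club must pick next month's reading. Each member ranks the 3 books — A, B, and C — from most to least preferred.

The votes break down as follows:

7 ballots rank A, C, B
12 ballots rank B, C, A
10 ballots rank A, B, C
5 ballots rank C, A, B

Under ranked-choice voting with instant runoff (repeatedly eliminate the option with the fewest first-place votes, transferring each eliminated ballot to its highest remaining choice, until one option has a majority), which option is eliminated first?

C

Round 1: A 17, B 12, C 5. C has the fewest and is eliminated.
Round 2: A 22, B 12. A has a majority.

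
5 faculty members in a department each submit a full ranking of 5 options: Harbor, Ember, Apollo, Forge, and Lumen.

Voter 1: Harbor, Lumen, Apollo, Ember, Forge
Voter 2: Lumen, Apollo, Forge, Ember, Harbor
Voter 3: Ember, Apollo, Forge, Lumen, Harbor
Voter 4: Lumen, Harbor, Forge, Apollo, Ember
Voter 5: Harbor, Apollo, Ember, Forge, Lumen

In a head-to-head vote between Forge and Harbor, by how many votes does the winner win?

Ballots ranking Forge above Harbor: 2.
Ballots ranking Harbor above Forge: 3.
Harbor wins 3–2, a margin of 1.

1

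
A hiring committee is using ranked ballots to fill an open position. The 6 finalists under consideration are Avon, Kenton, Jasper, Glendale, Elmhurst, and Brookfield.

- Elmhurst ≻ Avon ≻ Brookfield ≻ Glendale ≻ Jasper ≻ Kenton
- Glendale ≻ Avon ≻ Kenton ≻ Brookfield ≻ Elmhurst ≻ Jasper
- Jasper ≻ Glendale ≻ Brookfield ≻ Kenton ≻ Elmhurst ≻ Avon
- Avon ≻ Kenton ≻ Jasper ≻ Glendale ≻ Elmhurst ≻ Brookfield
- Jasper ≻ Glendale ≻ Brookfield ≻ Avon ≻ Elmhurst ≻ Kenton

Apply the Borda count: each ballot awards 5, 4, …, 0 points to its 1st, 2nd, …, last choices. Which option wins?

Borda scores:
  Avon: 4 + 4 + 0 + 5 + 2 = 15
  Kenton: 0 + 3 + 2 + 4 + 0 = 9
  Jasper: 1 + 0 + 5 + 3 + 5 = 14
  Glendale: 2 + 5 + 4 + 2 + 4 = 17
  Elmhurst: 5 + 1 + 1 + 1 + 1 = 9
  Brookfield: 3 + 2 + 3 + 0 + 3 = 11
Glendale has the highest total.

Glendale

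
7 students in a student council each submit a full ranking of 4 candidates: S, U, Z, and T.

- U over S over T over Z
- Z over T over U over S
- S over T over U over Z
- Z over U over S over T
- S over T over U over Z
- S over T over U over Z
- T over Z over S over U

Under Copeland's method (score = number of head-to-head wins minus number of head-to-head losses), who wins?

S

Pairwise results:
  S vs U: S wins 4–3.
  S vs Z: S wins 4–3.
  S vs T: S wins 5–2.
  U vs Z: U wins 4–3.
  U vs T: T wins 5–2.
  Z vs T: T wins 5–2.
Copeland scores (wins − losses):
  S: 3 − 0 = 3
  U: 1 − 2 = -1
  Z: 0 − 3 = -3
  T: 2 − 1 = 1
S has the best Copeland score.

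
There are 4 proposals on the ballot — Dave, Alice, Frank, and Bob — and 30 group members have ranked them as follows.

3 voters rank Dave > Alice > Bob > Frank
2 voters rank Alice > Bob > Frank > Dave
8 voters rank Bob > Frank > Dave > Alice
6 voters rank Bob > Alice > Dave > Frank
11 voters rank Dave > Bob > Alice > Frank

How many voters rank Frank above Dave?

10

Ballots ranking Frank above Dave: 2+8 = 10.
Ballots ranking Dave above Frank: 3+6+11 = 20.
So 10 of 30 voters prefer Frank to Dave.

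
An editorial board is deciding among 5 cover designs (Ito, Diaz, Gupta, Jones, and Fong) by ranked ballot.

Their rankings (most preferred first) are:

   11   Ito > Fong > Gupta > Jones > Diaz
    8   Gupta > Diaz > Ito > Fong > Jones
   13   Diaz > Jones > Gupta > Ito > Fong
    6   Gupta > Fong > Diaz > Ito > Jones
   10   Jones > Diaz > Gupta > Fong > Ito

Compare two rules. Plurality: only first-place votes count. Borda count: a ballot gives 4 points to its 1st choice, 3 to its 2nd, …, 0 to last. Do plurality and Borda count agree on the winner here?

Yes

Plurality first-place counts: Ito 11, Diaz 13, Gupta 14, Jones 10, Fong 0 → Gupta.
Borda totals: Ito 79, Diaz 118, Gupta 124, Jones 90, Fong 69 → Gupta.
The two rules agree on Gupta.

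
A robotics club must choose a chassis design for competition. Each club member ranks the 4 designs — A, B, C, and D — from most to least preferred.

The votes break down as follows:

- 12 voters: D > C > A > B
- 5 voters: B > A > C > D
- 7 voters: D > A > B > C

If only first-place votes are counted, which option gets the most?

First-place vote totals:
  A: 0
  B: 5
  C: 0
  D: 19
D has the most first-place votes.

D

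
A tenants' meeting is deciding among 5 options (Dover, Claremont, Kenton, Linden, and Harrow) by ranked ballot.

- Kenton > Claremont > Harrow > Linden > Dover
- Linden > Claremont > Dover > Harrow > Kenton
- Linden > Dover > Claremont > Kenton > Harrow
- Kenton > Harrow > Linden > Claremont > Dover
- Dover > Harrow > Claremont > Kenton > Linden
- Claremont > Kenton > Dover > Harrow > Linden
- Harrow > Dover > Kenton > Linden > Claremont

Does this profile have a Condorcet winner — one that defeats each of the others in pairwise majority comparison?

Head-to-head results (7 voters total):
Dover vs Claremont: Claremont wins 4–3.
Dover vs Kenton: Dover wins 4–3.
Dover vs Linden: Linden wins 4–3.
Dover vs Harrow: Dover wins 4–3.
Claremont vs Kenton: Claremont wins 4–3.
Claremont vs Linden: Linden wins 4–3.
Claremont vs Harrow: Claremont wins 4–3.
Kenton vs Linden: Kenton wins 5–2.
Kenton vs Harrow: Kenton wins 4–3.
Linden vs Harrow: Harrow wins 5–2.
No candidate beats all others: Dover beats Kenton beats Linden beats Dover, a majority cycle.

No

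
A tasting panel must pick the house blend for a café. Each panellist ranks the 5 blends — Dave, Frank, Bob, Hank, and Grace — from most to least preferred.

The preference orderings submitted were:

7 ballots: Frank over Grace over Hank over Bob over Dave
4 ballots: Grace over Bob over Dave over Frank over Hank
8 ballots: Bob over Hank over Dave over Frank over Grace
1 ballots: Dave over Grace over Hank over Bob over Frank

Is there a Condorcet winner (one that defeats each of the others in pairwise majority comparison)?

Head-to-head results (20 voters total):
Dave vs Frank: Dave wins 13–7.
Dave vs Bob: Bob wins 19–1.
Dave vs Hank: Hank wins 15–5.
Dave vs Grace: Grace wins 11–9.
Frank vs Bob: Bob wins 13–7.
Frank vs Hank: Frank wins 11–9.
Frank vs Grace: Frank wins 15–5.
Bob vs Hank: Bob wins 12–8.
Bob vs Grace: Grace wins 12–8.
Hank vs Grace: Grace wins 12–8.
No candidate beats all others: Dave beats Frank beats Hank beats Dave, a majority cycle.

No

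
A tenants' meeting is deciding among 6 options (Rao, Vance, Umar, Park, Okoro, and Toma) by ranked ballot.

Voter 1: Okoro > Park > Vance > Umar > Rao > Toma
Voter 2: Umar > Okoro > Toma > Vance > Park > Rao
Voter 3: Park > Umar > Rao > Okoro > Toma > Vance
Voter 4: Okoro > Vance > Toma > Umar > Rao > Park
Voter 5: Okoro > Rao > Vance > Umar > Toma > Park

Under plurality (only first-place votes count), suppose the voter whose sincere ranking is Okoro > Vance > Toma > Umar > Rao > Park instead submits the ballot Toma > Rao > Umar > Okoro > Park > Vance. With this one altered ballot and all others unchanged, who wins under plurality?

Okoro

First-place totals with the altered ballot: Rao 0, Vance 0, Umar 1, Park 1, Okoro 2, Toma 1.
The winner is unchanged: still Okoro.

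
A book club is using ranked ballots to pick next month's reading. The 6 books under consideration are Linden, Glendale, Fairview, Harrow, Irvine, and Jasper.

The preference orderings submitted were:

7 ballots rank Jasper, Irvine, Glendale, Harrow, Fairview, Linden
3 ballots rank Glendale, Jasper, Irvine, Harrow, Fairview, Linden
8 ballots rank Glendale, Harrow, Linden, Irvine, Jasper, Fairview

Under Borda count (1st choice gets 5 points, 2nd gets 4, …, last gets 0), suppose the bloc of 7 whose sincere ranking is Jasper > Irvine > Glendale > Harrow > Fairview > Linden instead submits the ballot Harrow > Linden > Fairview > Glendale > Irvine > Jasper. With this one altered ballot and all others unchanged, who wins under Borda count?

Harrow

Borda totals with the altered ballot: Linden 52, Glendale 69, Fairview 24, Harrow 73, Irvine 32, Jasper 20.
The switch changes the winner from Glendale to Harrow.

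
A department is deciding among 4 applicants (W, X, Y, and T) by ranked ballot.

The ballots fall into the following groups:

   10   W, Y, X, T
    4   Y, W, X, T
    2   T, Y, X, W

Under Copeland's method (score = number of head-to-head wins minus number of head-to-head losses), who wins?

Pairwise results:
  W vs X: W wins 14–2.
  W vs Y: W wins 10–6.
  W vs T: W wins 14–2.
  X vs Y: Y wins 16–0.
  X vs T: X wins 14–2.
  Y vs T: Y wins 14–2.
Copeland scores (wins − losses):
  W: 3 − 0 = 3
  X: 1 − 2 = -1
  Y: 2 − 1 = 1
  T: 0 − 3 = -3
W has the best Copeland score.

W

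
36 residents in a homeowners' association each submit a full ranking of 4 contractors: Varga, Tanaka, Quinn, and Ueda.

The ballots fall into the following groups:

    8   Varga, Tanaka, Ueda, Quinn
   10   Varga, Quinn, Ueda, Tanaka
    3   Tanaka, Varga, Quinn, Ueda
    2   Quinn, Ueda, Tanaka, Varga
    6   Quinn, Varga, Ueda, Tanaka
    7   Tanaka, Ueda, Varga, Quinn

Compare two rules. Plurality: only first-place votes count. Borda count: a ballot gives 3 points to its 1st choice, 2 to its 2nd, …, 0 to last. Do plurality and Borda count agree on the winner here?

Yes

Plurality first-place counts: Varga 18, Tanaka 10, Quinn 8, Ueda 0 → Varga.
Borda totals: Varga 79, Tanaka 48, Quinn 47, Ueda 42 → Varga.
The two rules agree on Varga.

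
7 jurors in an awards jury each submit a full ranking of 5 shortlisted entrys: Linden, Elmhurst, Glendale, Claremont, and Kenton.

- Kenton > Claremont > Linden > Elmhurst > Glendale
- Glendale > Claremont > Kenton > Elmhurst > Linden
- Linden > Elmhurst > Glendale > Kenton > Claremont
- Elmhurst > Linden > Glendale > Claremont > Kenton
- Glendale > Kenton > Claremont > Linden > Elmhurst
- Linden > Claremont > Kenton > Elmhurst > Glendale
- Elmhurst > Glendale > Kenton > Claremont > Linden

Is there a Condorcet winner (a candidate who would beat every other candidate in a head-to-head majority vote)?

Head-to-head results (7 voters total):
Linden vs Elmhurst: Linden wins 4–3.
Linden vs Glendale: Linden wins 4–3.
Linden vs Claremont: Claremont wins 4–3.
Linden vs Kenton: Kenton wins 4–3.
Elmhurst vs Glendale: Elmhurst wins 5–2.
Elmhurst vs Claremont: Claremont wins 4–3.
Elmhurst vs Kenton: Kenton wins 4–3.
Glendale vs Claremont: Glendale wins 5–2.
Glendale vs Kenton: Glendale wins 5–2.
Claremont vs Kenton: Kenton wins 4–3.
No candidate beats all others: Linden beats Glendale beats Claremont beats Linden, a majority cycle.

No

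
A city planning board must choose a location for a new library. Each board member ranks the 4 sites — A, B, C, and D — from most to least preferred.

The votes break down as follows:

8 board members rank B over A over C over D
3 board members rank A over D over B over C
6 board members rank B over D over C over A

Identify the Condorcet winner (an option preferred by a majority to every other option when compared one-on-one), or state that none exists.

B

Head-to-head results (17 voters total):
A vs B: B wins 14–3.
A vs C: A wins 11–6.
A vs D: A wins 11–6.
B vs C: B wins 17–0.
B vs D: B wins 14–3.
C vs D: D wins 9–8.
B beats each rival — A (14–3), C (17–0), D (14–3) — so B is the Condorcet winner.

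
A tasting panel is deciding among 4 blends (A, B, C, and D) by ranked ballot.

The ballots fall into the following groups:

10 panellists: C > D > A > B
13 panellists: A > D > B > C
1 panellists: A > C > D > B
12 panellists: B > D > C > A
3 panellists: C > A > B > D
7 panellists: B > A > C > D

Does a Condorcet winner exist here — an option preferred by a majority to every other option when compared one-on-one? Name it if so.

Head-to-head results (46 voters total):
A vs B: A wins 27–19.
A vs C: C wins 25–21.
A vs D: A wins 24–22.
B vs C: B wins 32–14.
B vs D: D wins 24–22.
C vs D: D wins 25–21.
No candidate beats all others: A beats B beats C beats A, a majority cycle.

No Condorcet winner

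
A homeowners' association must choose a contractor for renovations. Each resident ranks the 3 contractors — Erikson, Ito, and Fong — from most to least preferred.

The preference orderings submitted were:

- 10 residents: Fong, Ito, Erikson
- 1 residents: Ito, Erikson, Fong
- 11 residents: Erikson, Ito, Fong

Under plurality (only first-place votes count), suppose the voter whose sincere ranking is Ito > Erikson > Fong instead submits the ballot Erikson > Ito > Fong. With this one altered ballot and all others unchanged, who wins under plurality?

Erikson

First-place totals with the altered ballot: Erikson 12, Ito 0, Fong 10.
The winner is unchanged: still Erikson.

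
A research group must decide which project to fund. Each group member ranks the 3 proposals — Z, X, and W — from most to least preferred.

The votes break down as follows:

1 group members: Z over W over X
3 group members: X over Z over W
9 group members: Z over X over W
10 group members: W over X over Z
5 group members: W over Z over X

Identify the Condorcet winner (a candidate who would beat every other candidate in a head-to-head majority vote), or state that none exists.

Head-to-head results (28 voters total):
Z vs X: Z wins 15–13.
Z vs W: W wins 15–13.
X vs W: W wins 16–12.
W beats each rival — Z (15–13), X (16–12) — so W is the Condorcet winner.

W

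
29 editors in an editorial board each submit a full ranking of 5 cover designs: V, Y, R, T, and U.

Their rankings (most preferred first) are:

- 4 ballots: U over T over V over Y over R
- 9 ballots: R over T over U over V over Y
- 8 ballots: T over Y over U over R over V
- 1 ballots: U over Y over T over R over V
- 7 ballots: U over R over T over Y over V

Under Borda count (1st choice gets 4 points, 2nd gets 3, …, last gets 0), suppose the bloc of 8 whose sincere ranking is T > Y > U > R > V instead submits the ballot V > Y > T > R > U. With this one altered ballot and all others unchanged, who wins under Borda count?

T

Borda totals with the altered ballot: V 49, Y 38, R 66, T 71, U 66.
The winner is unchanged: still T.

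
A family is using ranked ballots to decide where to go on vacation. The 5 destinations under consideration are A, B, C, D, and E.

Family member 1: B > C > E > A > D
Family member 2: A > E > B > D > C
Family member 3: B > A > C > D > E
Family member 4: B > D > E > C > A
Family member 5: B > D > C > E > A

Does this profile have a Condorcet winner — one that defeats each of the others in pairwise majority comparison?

Yes

Head-to-head results (5 voters total):
A vs B: B wins 4–1.
A vs C: C wins 3–2.
A vs D: A wins 3–2.
A vs E: E wins 3–2.
B vs C: B wins 5–0.
B vs D: B wins 5–0.
B vs E: B wins 4–1.
C vs D: D wins 3–2.
C vs E: C wins 3–2.
D vs E: D wins 3–2.
B beats each rival — A (4–1), C (5–0), D (5–0), E (4–1) — so B is the Condorcet winner.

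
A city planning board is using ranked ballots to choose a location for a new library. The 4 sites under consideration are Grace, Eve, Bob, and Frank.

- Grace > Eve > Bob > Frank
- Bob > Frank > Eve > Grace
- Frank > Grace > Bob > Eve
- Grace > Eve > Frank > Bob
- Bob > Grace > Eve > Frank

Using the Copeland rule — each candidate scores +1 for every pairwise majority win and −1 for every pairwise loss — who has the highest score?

Pairwise results:
  Grace vs Eve: Grace wins 4–1.
  Grace vs Bob: Grace wins 3–2.
  Grace vs Frank: Grace wins 3–2.
  Eve vs Bob: Bob wins 3–2.
  Eve vs Frank: Eve wins 3–2.
  Bob vs Frank: Bob wins 3–2.
Copeland scores (wins − losses):
  Grace: 3 − 0 = 3
  Eve: 1 − 2 = -1
  Bob: 2 − 1 = 1
  Frank: 0 − 3 = -3
Grace has the best Copeland score.

Grace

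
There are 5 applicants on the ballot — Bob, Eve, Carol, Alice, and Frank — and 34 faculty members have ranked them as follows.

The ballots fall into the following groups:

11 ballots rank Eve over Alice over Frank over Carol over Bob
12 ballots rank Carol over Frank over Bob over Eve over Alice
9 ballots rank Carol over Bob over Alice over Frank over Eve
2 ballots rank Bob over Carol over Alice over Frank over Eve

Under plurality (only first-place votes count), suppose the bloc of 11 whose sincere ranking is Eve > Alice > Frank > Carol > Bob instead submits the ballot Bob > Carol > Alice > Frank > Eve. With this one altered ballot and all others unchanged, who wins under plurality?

Carol

First-place totals with the altered ballot: Bob 13, Eve 0, Carol 21, Alice 0, Frank 0.
The winner is unchanged: still Carol.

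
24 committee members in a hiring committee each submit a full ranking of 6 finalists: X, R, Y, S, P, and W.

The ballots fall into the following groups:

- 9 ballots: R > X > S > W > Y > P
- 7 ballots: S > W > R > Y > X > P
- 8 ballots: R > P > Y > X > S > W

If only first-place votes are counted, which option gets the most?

R

First-place vote totals:
  X: 0
  R: 17
  Y: 0
  S: 7
  P: 0
  W: 0
R has the most first-place votes.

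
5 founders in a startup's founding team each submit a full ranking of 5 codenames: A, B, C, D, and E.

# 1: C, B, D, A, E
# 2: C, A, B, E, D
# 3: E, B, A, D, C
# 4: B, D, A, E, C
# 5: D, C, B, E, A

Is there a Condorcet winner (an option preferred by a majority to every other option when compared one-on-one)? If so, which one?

None — there is no Condorcet winner

Head-to-head results (5 voters total):
A vs B: B wins 4–1.
A vs C: C wins 3–2.
A vs D: D wins 3–2.
A vs E: A wins 3–2.
B vs C: C wins 3–2.
B vs D: B wins 4–1.
B vs E: B wins 4–1.
C vs D: D wins 3–2.
C vs E: C wins 3–2.
D vs E: D wins 3–2.
No candidate beats all others: B beats D beats C beats B, a majority cycle.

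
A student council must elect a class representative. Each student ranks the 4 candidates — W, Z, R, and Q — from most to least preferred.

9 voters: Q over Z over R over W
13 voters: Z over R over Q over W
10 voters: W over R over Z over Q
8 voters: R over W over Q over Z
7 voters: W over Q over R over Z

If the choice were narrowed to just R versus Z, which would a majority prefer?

Ballots ranking R above Z: 10+8+7 = 25.
Ballots ranking Z above R: 9+13 = 22.
R wins the head-to-head, 25–22.

R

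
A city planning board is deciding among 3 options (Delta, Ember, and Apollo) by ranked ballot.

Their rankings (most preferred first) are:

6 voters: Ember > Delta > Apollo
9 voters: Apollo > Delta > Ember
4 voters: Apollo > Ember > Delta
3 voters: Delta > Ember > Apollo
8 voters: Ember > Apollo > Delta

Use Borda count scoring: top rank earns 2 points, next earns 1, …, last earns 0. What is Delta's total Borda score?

21

Borda scores:
  Delta: 6·1 + 9·1 + 4·0 + 3·2 + 8·0 = 21
  Ember: 6·2 + 9·0 + 4·1 + 3·1 + 8·2 = 35
  Apollo: 6·0 + 9·2 + 4·2 + 3·0 + 8·1 = 34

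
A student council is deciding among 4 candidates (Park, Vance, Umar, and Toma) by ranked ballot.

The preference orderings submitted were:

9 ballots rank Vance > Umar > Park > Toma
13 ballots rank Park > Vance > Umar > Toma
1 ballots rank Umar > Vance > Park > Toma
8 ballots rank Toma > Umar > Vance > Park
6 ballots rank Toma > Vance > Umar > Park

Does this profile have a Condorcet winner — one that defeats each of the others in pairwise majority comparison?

Yes

Head-to-head results (37 voters total):
Park vs Vance: Vance wins 24–13.
Park vs Umar: Umar wins 24–13.
Park vs Toma: Park wins 23–14.
Vance vs Umar: Vance wins 28–9.
Vance vs Toma: Vance wins 23–14.
Umar vs Toma: Umar wins 23–14.
Vance beats each rival — Park (24–13), Umar (28–9), Toma (23–14) — so Vance is the Condorcet winner.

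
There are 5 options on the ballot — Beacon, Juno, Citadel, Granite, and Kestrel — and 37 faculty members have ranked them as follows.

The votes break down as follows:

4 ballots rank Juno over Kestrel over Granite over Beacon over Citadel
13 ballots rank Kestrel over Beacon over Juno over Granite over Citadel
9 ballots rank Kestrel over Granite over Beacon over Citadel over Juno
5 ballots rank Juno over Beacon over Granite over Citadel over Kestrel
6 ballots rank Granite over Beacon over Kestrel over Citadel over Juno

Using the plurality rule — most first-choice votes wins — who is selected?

First-place vote totals:
  Beacon: 0
  Juno: 9
  Citadel: 0
  Granite: 6
  Kestrel: 22
Kestrel has the most first-place votes.

Kestrel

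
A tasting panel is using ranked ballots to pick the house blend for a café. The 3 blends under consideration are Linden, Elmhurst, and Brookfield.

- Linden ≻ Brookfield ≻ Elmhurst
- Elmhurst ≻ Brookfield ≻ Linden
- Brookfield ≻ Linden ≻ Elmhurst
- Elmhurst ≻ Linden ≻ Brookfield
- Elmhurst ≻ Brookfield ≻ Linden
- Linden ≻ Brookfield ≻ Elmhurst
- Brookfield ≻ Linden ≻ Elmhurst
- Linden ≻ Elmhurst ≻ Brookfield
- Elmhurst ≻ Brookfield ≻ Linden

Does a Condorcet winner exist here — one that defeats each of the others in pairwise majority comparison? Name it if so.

Head-to-head results (9 voters total):
Linden vs Elmhurst: Linden wins 5–4.
Linden vs Brookfield: Brookfield wins 5–4.
Elmhurst vs Brookfield: Elmhurst wins 5–4.
No candidate beats all others: Linden beats Elmhurst beats Brookfield beats Linden, a majority cycle.

No Condorcet winner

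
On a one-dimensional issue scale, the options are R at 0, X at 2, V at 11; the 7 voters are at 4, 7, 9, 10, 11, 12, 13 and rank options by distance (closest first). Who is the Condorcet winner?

With single-peaked preferences on a line, the Condorcet winner is the candidate closest to the median voter.
The median voter (position 10) is closest to V at 11.
Check: V vs X — voters closer to V: 6 of 7.

V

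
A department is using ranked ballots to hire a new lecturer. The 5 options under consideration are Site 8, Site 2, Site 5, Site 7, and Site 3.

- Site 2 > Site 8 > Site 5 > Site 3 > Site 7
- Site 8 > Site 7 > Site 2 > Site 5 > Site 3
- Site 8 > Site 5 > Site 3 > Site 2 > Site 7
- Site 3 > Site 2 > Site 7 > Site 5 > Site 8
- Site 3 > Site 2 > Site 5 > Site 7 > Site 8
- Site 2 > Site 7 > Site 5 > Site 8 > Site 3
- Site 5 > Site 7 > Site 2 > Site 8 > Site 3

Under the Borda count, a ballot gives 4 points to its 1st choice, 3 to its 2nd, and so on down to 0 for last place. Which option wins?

Borda scores:
  Site 8: 3 + 4 + 4 + 0 + 0 + 1 + 1 = 13
  Site 2: 4 + 2 + 1 + 3 + 3 + 4 + 2 = 19
  Site 5: 2 + 1 + 3 + 1 + 2 + 2 + 4 = 15
  Site 7: 0 + 3 + 0 + 2 + 1 + 3 + 3 = 12
  Site 3: 1 + 0 + 2 + 4 + 4 + 0 + 0 = 11
Site 2 has the highest total.

Site 2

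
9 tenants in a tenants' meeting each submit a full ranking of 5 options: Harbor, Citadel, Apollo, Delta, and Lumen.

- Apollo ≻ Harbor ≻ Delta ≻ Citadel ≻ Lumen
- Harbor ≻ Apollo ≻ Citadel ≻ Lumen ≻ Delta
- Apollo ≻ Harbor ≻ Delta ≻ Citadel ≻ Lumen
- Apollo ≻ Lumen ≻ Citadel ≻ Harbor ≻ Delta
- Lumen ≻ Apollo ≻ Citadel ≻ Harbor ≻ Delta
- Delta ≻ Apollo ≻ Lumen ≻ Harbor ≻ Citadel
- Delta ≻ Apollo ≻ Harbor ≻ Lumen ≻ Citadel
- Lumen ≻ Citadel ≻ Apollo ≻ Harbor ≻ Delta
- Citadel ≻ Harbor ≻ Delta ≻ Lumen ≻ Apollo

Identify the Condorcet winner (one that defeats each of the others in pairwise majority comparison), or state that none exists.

Apollo

Head-to-head results (9 voters total):
Harbor vs Citadel: Harbor wins 5–4.
Harbor vs Apollo: Apollo wins 7–2.
Harbor vs Delta: Harbor wins 7–2.
Harbor vs Lumen: Harbor wins 5–4.
Citadel vs Apollo: Apollo wins 7–2.
Citadel vs Delta: Citadel wins 5–4.
Citadel vs Lumen: Lumen wins 5–4.
Apollo vs Delta: Apollo wins 6–3.
Apollo vs Lumen: Apollo wins 6–3.
Delta vs Lumen: Delta wins 5–4.
Apollo beats each rival — Harbor (7–2), Citadel (7–2), Delta (6–3), Lumen (6–3) — so Apollo is the Condorcet winner.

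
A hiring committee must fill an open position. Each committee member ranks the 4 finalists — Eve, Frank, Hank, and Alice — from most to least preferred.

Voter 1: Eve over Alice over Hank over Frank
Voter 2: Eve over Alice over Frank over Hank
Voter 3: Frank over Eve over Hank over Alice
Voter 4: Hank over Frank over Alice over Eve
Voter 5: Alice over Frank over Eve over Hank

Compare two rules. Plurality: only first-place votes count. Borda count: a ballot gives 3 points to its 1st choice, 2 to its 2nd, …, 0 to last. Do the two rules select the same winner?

Plurality first-place counts: Eve 2, Frank 1, Hank 1, Alice 1 → Eve.
Borda totals: Eve 9, Frank 8, Hank 5, Alice 8 → Eve.
The two rules agree on Eve.

Yes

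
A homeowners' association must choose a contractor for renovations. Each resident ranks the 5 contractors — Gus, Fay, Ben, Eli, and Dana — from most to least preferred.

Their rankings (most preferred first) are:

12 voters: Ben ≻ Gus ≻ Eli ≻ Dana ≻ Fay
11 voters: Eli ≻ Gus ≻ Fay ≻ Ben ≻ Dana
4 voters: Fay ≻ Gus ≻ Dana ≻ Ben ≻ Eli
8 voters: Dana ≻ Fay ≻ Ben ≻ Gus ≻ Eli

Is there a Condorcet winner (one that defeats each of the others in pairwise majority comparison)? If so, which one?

Head-to-head results (35 voters total):
Gus vs Fay: Gus wins 23–12.
Gus vs Ben: Ben wins 20–15.
Gus vs Eli: Gus wins 24–11.
Gus vs Dana: Gus wins 27–8.
Fay vs Ben: Fay wins 23–12.
Fay vs Eli: Eli wins 23–12.
Fay vs Dana: Dana wins 20–15.
Ben vs Eli: Ben wins 24–11.
Ben vs Dana: Ben wins 23–12.
Eli vs Dana: Eli wins 23–12.
No candidate beats all others: Gus beats Fay beats Ben beats Gus, a majority cycle.

None — there is no Condorcet winner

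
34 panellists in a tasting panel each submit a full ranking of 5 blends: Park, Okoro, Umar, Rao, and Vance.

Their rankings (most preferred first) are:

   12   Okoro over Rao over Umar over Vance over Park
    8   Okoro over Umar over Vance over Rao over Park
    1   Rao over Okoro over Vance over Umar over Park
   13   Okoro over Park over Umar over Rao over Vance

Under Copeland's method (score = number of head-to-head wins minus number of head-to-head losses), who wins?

Pairwise results:
  Park vs Okoro: Okoro wins 34–0.
  Park vs Umar: Umar wins 21–13.
  Park vs Rao: Rao wins 21–13.
  Park vs Vance: Vance wins 21–13.
  Okoro vs Umar: Okoro wins 34–0.
  Okoro vs Rao: Okoro wins 33–1.
  Okoro vs Vance: Okoro wins 34–0.
  Umar vs Rao: Umar wins 21–13.
  Umar vs Vance: Umar wins 33–1.
  Rao vs Vance: Rao wins 26–8.
Copeland scores (wins − losses):
  Park: 0 − 4 = -4
  Okoro: 4 − 0 = 4
  Umar: 3 − 1 = 2
  Rao: 2 − 2 = 0
  Vance: 1 − 3 = -2
Okoro has the best Copeland score.

Okoro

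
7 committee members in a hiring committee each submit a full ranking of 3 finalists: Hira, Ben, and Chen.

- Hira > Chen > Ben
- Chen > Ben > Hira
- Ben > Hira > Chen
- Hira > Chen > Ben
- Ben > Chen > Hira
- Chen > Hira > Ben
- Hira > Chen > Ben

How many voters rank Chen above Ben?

Ballots ranking Chen above Ben: 5.
Ballots ranking Ben above Chen: 2.
So 5 of 7 voters prefer Chen to Ben.

5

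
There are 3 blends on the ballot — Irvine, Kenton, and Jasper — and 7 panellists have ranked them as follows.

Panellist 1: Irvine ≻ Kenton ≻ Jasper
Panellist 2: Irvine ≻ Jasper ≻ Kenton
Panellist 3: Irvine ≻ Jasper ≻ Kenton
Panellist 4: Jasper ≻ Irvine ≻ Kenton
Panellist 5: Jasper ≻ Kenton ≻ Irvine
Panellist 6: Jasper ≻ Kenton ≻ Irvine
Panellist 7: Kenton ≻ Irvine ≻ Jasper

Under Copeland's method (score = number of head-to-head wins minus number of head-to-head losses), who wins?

Irvine

Pairwise results:
  Irvine vs Kenton: Irvine wins 4–3.
  Irvine vs Jasper: Irvine wins 4–3.
  Kenton vs Jasper: Jasper wins 5–2.
Copeland scores (wins − losses):
  Irvine: 2 − 0 = 2
  Kenton: 0 − 2 = -2
  Jasper: 1 − 1 = 0
Irvine has the best Copeland score.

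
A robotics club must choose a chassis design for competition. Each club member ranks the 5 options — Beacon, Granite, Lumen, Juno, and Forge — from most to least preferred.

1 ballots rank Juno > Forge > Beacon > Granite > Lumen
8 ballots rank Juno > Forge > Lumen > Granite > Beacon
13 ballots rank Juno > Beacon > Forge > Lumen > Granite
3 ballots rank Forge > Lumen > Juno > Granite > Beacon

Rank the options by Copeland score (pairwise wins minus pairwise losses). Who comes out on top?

Pairwise results:
  Beacon vs Granite: Beacon wins 14–11.
  Beacon vs Lumen: Beacon wins 14–11.
  Beacon vs Juno: Juno wins 25–0.
  Beacon vs Forge: Beacon wins 13–12.
  Granite vs Lumen: Lumen wins 24–1.
  Granite vs Juno: Juno wins 25–0.
  Granite vs Forge: Forge wins 25–0.
  Lumen vs Juno: Juno wins 22–3.
  Lumen vs Forge: Forge wins 25–0.
  Juno vs Forge: Juno wins 22–3.
Copeland scores (wins − losses):
  Beacon: 3 − 1 = 2
  Granite: 0 − 4 = -4
  Lumen: 1 − 3 = -2
  Juno: 4 − 0 = 4
  Forge: 2 − 2 = 0
Juno has the best Copeland score.

Juno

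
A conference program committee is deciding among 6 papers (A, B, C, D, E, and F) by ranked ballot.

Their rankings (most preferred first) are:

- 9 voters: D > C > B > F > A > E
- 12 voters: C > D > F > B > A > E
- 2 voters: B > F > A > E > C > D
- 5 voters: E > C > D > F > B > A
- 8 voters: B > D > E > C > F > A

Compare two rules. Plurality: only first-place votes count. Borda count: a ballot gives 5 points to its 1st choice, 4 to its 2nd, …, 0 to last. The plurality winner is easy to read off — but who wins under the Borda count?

D

Plurality first-place counts: A 0, B 10, C 12, D 9, E 5, F 0 → C.
Borda totals: A 27, B 106, C 134, D 140, E 53, F 80 → D.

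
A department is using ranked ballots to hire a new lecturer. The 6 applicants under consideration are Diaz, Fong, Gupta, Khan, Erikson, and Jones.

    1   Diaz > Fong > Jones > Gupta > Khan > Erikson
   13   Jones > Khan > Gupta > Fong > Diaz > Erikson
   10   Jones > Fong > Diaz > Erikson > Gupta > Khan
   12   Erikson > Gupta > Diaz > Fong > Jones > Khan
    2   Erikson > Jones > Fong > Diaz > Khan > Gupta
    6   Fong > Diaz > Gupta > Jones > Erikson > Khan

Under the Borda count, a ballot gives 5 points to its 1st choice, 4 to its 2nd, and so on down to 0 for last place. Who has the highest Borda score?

Jones

Borda scores:
  Diaz: 5 + 13·1 + 10·3 + 12·3 + 2·2 + 6·4 = 112
  Fong: 4 + 13·2 + 10·4 + 12·2 + 2·3 + 6·5 = 130
  Gupta: 2 + 13·3 + 10·1 + 12·4 + 2·0 + 6·3 = 117
  Khan: 1 + 13·4 + 10·0 + 12·0 + 2·1 + 6·0 = 55
  Erikson: 0 + 13·0 + 10·2 + 12·5 + 2·5 + 6·1 = 96
  Jones: 3 + 13·5 + 10·5 + 12·1 + 2·4 + 6·2 = 150
Jones has the highest total.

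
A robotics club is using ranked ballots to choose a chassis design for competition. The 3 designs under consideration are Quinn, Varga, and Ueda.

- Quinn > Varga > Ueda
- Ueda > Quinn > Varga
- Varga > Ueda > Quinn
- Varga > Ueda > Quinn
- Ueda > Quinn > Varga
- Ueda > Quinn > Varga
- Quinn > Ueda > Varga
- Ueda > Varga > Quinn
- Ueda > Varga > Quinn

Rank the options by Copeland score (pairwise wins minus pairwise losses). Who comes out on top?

Ueda

Pairwise results:
  Quinn vs Varga: Quinn wins 5–4.
  Quinn vs Ueda: Ueda wins 7–2.
  Varga vs Ueda: Ueda wins 6–3.
Copeland scores (wins − losses):
  Quinn: 1 − 1 = 0
  Varga: 0 − 2 = -2
  Ueda: 2 − 0 = 2
Ueda has the best Copeland score.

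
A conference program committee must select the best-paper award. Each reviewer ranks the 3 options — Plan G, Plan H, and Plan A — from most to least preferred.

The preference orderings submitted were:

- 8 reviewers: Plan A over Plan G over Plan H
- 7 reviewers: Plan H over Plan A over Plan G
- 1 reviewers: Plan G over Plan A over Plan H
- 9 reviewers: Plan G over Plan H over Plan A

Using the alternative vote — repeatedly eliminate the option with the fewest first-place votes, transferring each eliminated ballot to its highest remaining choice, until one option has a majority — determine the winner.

Plan A

Round 1: Plan G 10, Plan A 8, Plan H 7. Plan H has the fewest and is eliminated.
Round 2: Plan A 15, Plan G 10. Plan A has a majority.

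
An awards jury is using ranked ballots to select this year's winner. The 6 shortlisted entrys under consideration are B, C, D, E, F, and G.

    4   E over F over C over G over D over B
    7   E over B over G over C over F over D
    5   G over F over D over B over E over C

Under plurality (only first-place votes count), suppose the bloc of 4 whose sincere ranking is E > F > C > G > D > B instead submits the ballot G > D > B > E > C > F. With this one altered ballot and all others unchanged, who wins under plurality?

G

First-place totals with the altered ballot: B 0, C 0, D 0, E 7, F 0, G 9.
The switch changes the winner from E to G.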